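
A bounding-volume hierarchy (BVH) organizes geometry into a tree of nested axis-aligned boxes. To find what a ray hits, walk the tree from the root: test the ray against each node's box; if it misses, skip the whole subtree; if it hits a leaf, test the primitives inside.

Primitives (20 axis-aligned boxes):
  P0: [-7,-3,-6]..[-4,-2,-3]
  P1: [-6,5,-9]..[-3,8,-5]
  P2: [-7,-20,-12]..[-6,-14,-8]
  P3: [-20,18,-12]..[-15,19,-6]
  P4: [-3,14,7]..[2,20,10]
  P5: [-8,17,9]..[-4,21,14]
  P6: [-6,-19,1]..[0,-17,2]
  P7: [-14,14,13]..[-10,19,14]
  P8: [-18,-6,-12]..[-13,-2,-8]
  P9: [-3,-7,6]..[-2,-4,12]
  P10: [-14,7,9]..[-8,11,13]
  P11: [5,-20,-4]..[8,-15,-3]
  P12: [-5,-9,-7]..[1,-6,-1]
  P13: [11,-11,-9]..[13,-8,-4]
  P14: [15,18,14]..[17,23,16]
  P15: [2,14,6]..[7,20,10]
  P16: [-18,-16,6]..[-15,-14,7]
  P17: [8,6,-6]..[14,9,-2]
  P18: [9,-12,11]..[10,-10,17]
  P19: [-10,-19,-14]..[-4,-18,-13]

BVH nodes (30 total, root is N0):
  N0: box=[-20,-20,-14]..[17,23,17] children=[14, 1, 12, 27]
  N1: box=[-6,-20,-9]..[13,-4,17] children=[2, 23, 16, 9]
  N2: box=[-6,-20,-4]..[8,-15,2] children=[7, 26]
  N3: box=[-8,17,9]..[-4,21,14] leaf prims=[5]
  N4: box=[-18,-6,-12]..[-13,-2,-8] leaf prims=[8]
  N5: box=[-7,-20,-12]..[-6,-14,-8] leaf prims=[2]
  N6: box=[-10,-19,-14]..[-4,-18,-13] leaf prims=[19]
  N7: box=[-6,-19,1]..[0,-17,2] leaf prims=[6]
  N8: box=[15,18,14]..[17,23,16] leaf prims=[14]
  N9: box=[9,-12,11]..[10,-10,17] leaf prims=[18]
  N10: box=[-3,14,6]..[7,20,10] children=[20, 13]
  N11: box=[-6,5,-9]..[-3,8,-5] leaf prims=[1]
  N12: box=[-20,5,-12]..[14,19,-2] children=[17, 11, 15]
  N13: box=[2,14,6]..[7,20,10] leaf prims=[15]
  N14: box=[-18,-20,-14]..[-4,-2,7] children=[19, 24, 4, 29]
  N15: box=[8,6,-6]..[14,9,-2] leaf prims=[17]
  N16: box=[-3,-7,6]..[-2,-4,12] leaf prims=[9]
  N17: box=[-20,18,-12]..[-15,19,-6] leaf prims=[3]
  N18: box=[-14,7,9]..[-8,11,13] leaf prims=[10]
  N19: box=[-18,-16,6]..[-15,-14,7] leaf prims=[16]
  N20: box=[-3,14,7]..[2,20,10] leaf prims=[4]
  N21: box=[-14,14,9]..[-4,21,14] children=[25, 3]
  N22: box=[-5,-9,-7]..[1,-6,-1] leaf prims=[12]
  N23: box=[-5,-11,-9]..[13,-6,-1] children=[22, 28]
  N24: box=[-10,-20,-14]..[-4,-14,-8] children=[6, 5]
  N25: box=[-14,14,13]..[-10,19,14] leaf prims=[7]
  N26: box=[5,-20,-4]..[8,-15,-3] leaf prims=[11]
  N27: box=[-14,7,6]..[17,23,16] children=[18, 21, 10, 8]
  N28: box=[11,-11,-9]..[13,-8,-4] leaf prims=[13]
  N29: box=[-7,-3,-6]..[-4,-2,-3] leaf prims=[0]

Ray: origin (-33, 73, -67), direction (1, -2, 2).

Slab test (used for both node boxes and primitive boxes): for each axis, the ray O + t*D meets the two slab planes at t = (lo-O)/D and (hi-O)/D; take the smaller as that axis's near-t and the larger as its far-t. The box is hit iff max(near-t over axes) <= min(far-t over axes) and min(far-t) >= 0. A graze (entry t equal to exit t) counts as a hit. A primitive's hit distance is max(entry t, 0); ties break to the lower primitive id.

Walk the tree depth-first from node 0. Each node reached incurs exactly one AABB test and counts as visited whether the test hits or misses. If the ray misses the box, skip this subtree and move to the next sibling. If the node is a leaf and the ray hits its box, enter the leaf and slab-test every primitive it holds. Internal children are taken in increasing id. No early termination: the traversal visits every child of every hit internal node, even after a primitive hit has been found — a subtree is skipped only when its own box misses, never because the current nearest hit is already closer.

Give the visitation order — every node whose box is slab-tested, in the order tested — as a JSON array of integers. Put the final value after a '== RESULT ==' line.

Walk:
N0 x:[13,50] y:[25,93/2] z:[53/2,42] -> hit [53/2,42], descend [1, 12, 14, 27]
  N1 x:[27,46] y:[77/2,93/2] z:[29,42] -> hit [77/2,42], descend [2, 9, 16, 23]
    N2 x:[27,41] y:[44,93/2] z:[63/2,69/2] -> miss, prune
    N9 x:[42,43] y:[83/2,85/2] z:[39,42] -> hit [42,42] leaf, test {P18@t=42}
    N16 x:[30,31] y:[77/2,40] z:[73/2,79/2] -> miss, prune
    N23 x:[28,46] y:[79/2,42] z:[29,33] -> miss, prune
  N12 x:[13,47] y:[27,34] z:[55/2,65/2] -> hit [55/2,65/2], descend [11, 15, 17]
    N11 x:[27,30] y:[65/2,34] z:[29,31] -> miss, prune
    N15 x:[41,47] y:[32,67/2] z:[61/2,65/2] -> miss, prune
    N17 x:[13,18] y:[27,55/2] z:[55/2,61/2] -> miss, prune
  N14 x:[15,29] y:[75/2,93/2] z:[53/2,37] -> miss, prune
  N27 x:[19,50] y:[25,33] z:[73/2,83/2] -> miss, prune

Summary -> nodes [0, 1, 2, 9, 16, 23, 12, 11, 15, 17, 14, 27]; box-tests=12; leaf-entries=1; first=P18

== RESULT ==
[0, 1, 2, 9, 16, 23, 12, 11, 15, 17, 14, 27]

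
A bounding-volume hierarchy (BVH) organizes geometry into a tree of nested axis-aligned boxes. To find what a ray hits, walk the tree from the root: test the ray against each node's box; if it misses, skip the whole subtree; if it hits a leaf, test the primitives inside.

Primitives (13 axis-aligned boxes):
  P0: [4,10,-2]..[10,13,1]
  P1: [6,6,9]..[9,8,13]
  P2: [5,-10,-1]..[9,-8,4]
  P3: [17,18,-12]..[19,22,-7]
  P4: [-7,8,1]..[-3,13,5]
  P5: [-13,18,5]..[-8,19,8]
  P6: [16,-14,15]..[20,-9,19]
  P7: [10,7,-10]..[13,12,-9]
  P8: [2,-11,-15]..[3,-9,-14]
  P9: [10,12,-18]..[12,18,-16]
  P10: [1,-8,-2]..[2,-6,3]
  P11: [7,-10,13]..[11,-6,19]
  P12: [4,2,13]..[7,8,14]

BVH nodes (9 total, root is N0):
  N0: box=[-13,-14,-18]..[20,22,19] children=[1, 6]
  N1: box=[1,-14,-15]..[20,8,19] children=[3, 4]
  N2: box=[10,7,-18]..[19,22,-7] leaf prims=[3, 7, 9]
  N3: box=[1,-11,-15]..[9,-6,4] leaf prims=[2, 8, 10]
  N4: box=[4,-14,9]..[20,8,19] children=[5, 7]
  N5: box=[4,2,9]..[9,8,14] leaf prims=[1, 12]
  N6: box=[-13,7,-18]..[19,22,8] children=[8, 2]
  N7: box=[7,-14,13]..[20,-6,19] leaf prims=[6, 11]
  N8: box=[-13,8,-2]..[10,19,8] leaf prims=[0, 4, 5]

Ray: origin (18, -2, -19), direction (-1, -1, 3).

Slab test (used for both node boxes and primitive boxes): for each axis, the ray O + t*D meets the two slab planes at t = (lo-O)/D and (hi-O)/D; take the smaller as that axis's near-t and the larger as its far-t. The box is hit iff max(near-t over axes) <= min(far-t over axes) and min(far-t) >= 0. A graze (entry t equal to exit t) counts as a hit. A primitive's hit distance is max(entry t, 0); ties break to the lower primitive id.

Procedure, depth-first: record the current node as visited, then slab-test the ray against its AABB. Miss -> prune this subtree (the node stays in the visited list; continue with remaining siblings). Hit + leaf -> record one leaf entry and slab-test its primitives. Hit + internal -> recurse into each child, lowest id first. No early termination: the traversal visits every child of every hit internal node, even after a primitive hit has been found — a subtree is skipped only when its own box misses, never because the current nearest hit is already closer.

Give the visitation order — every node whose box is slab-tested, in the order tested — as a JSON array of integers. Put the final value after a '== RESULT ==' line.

Trace the traversal:
N0 x:[-2,31] y:[-24,12] z:[1/3,38/3] -> hit [1/3,12], descend [1, 6]
  N1 x:[-2,17] y:[-10,12] z:[4/3,38/3] -> hit [4/3,12], descend [3, 4]
    N3 x:[9,17] y:[4,9] z:[4/3,23/3] -> miss, prune
    N4 x:[-2,14] y:[-10,12] z:[28/3,38/3] -> hit [28/3,12], descend [5, 7]
      N5 x:[9,14] y:[-10,-4] z:[28/3,11] -> miss, prune
      N7 x:[-2,11] y:[4,12] z:[32/3,38/3] -> hit [32/3,11] leaf, test {P6(miss), P11(miss)}
  N6 x:[-1,31] y:[-24,-9] z:[1/3,9] -> miss, prune

order=[0, 1, 3, 4, 5, 7, 6]  |boxes|=7  |leaves|=1  hit=miss

== RESULT ==
[0, 1, 3, 4, 5, 7, 6]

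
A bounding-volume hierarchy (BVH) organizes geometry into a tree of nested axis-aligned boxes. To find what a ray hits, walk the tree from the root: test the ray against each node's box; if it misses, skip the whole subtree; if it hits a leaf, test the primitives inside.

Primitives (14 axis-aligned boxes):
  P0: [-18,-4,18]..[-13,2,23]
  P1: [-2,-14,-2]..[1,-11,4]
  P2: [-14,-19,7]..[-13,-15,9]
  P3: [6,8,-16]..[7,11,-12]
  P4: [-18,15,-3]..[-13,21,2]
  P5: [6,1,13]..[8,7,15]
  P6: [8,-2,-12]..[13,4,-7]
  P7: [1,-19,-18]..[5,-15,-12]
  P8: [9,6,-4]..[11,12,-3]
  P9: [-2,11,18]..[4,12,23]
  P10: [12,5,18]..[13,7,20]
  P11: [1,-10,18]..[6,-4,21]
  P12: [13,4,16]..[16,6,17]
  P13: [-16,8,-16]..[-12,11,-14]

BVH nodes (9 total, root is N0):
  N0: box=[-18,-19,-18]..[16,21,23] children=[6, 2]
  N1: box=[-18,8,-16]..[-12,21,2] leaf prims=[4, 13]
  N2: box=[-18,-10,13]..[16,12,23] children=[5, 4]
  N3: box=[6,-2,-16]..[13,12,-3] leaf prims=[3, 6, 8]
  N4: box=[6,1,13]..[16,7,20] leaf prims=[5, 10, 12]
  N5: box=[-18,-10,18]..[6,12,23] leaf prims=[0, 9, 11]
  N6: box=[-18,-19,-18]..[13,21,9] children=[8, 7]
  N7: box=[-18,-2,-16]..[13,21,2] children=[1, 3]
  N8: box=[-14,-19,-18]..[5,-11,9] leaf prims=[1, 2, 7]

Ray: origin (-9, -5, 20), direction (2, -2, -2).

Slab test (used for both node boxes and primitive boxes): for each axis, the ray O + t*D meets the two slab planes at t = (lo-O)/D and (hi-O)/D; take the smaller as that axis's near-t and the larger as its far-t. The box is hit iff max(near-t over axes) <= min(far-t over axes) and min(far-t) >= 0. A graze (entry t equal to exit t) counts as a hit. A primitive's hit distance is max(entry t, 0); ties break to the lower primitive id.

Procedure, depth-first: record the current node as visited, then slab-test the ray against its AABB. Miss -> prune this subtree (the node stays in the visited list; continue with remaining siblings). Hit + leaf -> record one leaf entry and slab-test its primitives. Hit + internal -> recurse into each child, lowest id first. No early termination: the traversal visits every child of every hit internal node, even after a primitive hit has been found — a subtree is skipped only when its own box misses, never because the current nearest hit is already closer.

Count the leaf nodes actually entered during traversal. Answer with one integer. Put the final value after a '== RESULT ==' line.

Trace the traversal:
N0 x:[-9/2,25/2] y:[-13,7] z:[-3/2,19] -> hit [-3/2,7], descend [2, 6]
  N2 x:[-9/2,25/2] y:[-17/2,5/2] z:[-3/2,7/2] -> hit [-3/2,5/2], descend [4, 5]
    N4 x:[15/2,25/2] y:[-6,-3] z:[0,7/2] -> miss, prune
    N5 x:[-9/2,15/2] y:[-17/2,5/2] z:[-3/2,1] -> hit [-3/2,1] leaf, test {P0(miss), P9(miss), P11(miss)}
  N6 x:[-9/2,11] y:[-13,7] z:[11/2,19] -> hit [11/2,7], descend [7, 8]
    N7 x:[-9/2,11] y:[-13,-3/2] z:[9,18] -> miss, prune
    N8 x:[-5/2,7] y:[3,7] z:[11/2,19] -> hit [11/2,7] leaf, test {P1(miss), P2(miss), P7(miss)}

7 AABB tests over nodes [0, 2, 4, 5, 6, 7, 8]; 2 leaves entered; closest miss.

== RESULT ==
2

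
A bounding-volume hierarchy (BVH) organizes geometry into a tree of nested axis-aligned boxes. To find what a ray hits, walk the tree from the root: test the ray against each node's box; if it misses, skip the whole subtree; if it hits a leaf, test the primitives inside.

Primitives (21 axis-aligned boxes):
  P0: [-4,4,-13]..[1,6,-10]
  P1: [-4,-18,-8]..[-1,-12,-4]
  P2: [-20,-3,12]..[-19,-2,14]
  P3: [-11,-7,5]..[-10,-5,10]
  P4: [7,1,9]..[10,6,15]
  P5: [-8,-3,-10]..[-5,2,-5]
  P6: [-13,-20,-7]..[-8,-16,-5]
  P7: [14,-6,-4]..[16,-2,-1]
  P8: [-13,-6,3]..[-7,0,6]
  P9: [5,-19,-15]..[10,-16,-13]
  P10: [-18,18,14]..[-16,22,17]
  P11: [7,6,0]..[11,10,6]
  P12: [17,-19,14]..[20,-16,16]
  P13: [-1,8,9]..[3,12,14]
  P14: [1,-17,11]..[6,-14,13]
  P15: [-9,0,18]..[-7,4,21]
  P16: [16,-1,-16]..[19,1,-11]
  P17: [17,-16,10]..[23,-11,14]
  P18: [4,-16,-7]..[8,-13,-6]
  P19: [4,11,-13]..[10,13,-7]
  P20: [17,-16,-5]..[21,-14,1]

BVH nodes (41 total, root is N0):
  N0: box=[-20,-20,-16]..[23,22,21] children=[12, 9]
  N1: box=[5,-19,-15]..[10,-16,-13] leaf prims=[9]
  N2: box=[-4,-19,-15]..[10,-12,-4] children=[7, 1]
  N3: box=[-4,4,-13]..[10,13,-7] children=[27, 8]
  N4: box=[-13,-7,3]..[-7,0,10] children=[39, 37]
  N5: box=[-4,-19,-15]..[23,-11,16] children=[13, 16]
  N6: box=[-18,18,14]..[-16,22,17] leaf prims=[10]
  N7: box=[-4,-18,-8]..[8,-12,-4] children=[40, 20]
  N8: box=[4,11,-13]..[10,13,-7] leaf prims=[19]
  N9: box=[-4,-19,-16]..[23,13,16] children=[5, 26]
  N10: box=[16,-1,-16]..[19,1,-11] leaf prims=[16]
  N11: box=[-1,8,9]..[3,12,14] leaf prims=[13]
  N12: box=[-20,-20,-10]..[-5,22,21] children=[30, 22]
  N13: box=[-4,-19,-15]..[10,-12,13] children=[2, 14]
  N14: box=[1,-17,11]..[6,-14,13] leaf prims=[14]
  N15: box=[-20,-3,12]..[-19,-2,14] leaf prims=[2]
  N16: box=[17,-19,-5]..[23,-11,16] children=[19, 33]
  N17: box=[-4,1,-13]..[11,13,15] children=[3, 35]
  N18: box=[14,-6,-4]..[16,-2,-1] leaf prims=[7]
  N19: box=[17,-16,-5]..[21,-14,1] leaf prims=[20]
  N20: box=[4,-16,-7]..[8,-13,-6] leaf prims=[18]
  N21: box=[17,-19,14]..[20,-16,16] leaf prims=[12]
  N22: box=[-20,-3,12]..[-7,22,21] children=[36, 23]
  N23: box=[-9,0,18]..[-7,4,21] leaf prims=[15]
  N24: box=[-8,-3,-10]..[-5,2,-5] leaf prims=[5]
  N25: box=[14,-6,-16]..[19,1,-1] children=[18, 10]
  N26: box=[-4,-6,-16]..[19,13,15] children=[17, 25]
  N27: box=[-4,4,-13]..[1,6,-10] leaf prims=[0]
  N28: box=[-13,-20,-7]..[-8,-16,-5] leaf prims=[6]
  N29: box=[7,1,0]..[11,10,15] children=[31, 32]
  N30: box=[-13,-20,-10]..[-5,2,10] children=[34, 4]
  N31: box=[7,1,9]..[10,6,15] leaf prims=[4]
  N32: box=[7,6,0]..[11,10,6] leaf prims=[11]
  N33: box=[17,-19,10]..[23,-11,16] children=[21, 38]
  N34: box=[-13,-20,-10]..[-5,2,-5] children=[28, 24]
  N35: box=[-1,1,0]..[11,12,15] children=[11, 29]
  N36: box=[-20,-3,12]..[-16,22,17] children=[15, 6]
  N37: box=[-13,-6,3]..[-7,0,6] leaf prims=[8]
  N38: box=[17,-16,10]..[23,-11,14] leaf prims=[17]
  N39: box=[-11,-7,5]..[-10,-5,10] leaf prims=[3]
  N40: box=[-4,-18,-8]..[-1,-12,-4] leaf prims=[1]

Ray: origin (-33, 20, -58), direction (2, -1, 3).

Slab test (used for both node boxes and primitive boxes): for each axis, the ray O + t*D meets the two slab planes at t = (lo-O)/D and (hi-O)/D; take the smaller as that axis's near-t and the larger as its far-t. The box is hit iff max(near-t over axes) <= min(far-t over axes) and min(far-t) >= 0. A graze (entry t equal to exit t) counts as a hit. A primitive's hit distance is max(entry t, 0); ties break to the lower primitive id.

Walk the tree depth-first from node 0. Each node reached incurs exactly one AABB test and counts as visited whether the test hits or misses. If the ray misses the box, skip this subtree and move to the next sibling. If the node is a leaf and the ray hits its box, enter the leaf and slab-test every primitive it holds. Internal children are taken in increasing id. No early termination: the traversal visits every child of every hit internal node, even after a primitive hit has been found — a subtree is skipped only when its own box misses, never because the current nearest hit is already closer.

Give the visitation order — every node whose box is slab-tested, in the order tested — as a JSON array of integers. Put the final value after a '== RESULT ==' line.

Walk:
N0 x:[13/2,28] y:[-2,40] z:[14,79/3] -> hit [14,79/3], descend [9, 12]
  N9 x:[29/2,28] y:[7,39] z:[14,74/3] -> hit [29/2,74/3], descend [5, 26]
    N5 x:[29/2,28] y:[31,39] z:[43/3,74/3] -> miss, prune
    N26 x:[29/2,26] y:[7,26] z:[14,73/3] -> hit [29/2,73/3], descend [17, 25]
      N17 x:[29/2,22] y:[7,19] z:[15,73/3] -> hit [15,19], descend [3, 35]
        N3 x:[29/2,43/2] y:[7,16] z:[15,17] -> hit [15,16], descend [8, 27]
          N8 x:[37/2,43/2] y:[7,9] z:[15,17] -> miss, prune
          N27 x:[29/2,17] y:[14,16] z:[15,16] -> hit [15,16] leaf, test {P0@t=15}
        N35 x:[16,22] y:[8,19] z:[58/3,73/3] -> miss, prune
      N25 x:[47/2,26] y:[19,26] z:[14,19] -> miss, prune
  N12 x:[13/2,14] y:[-2,40] z:[16,79/3] -> miss, prune

11 AABB tests over nodes [0, 9, 5, 26, 17, 3, 8, 27, 35, 25, 12]; 1 leaf entered; closest P0.

== RESULT ==
[0, 9, 5, 26, 17, 3, 8, 27, 35, 25, 12]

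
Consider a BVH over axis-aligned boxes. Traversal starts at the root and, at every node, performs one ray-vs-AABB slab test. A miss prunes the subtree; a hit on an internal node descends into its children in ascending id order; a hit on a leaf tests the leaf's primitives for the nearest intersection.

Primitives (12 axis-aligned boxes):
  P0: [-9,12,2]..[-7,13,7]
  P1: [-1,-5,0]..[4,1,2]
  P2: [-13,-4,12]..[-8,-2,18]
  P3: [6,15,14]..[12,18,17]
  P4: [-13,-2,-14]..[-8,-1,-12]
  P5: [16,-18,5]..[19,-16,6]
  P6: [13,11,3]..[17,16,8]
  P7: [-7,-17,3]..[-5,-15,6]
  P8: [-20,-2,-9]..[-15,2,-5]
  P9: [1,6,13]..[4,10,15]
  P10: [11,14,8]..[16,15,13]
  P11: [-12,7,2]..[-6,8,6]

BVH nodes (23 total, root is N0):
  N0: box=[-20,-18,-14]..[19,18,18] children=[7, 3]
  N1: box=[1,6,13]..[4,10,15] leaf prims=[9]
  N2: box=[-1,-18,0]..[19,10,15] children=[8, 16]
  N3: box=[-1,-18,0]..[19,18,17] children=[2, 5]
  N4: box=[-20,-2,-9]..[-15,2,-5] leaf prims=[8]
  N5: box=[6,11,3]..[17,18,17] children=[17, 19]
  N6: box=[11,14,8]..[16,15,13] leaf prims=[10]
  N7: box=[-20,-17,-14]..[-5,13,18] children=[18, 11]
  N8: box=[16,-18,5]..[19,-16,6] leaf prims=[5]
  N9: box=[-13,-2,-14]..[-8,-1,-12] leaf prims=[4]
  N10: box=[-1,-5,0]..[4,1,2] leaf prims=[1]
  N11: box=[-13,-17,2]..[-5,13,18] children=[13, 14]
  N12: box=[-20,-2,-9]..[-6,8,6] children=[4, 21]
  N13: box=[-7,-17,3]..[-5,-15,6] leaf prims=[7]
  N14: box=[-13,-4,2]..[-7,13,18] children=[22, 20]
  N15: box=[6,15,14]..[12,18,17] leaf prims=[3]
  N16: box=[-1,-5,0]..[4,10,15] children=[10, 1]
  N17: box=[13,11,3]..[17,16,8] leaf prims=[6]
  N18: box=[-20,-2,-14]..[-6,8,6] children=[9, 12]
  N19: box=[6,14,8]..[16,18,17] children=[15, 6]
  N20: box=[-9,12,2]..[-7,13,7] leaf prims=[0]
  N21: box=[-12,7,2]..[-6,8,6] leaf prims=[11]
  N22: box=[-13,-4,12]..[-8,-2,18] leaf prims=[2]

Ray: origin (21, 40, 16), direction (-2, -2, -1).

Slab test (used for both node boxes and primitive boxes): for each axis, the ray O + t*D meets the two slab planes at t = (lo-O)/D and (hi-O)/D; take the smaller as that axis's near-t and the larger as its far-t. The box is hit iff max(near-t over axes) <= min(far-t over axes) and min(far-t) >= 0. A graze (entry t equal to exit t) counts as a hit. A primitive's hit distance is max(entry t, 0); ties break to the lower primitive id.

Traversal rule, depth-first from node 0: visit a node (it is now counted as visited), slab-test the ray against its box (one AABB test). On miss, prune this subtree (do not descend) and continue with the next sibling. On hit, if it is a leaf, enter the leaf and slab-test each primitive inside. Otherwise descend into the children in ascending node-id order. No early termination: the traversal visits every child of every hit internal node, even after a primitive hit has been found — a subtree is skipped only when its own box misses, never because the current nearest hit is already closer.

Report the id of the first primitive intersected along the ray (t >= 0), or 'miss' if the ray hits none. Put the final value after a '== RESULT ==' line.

Walk:
N0 x:[1,41/2] y:[11,29] z:[-2,30] -> hit [11,41/2], descend [3, 7]
  N3 x:[1,11] y:[11,29] z:[-1,16] -> hit [11,11], descend [2, 5]
    N2 x:[1,11] y:[15,29] z:[1,16] -> miss, prune
    N5 x:[2,15/2] y:[11,29/2] z:[-1,13] -> miss, prune
  N7 x:[13,41/2] y:[27/2,57/2] z:[-2,30] -> hit [27/2,41/2], descend [11, 18]
    N11 x:[13,17] y:[27/2,57/2] z:[-2,14] -> hit [27/2,14], descend [13, 14]
      N13 x:[13,14] y:[55/2,57/2] z:[10,13] -> miss, prune
      N14 x:[14,17] y:[27/2,22] z:[-2,14] -> hit [14,14], descend [20, 22]
        N20 x:[14,15] y:[27/2,14] z:[9,14] -> hit [14,14] leaf, test {P0@t=14}
        N22 x:[29/2,17] y:[21,22] z:[-2,4] -> miss, prune
    N18 x:[27/2,41/2] y:[16,21] z:[10,30] -> hit [16,41/2], descend [9, 12]
      N9 x:[29/2,17] y:[41/2,21] z:[28,30] -> miss, prune
      N12 x:[27/2,41/2] y:[16,21] z:[10,25] -> hit [16,41/2], descend [4, 21]
        N4 x:[18,41/2] y:[19,21] z:[21,25] -> miss, prune
        N21 x:[27/2,33/2] y:[16,33/2] z:[10,14] -> miss, prune

15 AABB tests over nodes [0, 3, 2, 5, 7, 11, 13, 14, 20, 22, 18, 9, 12, 4, 21]; 1 leaf entered; closest P0.

== RESULT ==
0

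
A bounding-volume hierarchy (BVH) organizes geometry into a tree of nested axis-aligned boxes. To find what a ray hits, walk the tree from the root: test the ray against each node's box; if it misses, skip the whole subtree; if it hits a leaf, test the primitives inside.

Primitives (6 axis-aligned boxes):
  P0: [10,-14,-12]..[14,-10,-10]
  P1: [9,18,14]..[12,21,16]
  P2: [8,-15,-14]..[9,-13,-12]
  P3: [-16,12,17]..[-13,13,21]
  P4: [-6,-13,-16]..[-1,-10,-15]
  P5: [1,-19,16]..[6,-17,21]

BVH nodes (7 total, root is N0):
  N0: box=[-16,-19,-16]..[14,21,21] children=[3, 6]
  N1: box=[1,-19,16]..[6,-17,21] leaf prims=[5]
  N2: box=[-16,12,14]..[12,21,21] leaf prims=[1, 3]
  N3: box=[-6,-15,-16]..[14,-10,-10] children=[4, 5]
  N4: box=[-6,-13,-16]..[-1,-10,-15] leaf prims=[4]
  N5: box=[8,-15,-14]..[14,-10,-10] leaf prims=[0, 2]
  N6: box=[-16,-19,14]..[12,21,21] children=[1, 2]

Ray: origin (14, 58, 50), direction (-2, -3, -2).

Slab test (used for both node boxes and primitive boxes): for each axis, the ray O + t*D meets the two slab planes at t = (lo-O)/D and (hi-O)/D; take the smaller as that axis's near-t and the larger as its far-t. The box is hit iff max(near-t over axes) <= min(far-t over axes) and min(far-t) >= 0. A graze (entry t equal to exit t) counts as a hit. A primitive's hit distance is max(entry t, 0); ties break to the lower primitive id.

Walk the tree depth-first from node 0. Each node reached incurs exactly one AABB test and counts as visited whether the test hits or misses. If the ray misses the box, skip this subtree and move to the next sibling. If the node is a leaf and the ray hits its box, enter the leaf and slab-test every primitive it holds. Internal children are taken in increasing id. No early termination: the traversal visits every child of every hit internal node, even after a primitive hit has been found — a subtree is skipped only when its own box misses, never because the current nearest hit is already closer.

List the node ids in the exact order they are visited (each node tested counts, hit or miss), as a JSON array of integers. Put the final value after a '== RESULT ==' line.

Traverse from the root:
N0 x:[0,15] y:[37/3,77/3] z:[29/2,33] -> hit [29/2,15], descend [3, 6]
  N3 x:[0,10] y:[68/3,73/3] z:[30,33] -> miss, prune
  N6 x:[1,15] y:[37/3,77/3] z:[29/2,18] -> hit [29/2,15], descend [1, 2]
    N1 x:[4,13/2] y:[25,77/3] z:[29/2,17] -> miss, prune
    N2 x:[1,15] y:[37/3,46/3] z:[29/2,18] -> hit [29/2,15] leaf, test {P1(miss), P3@t=15}

Summary -> nodes [0, 3, 6, 1, 2]; box-tests=5; leaf-entries=1; first=P3

== RESULT ==
[0, 3, 6, 1, 2]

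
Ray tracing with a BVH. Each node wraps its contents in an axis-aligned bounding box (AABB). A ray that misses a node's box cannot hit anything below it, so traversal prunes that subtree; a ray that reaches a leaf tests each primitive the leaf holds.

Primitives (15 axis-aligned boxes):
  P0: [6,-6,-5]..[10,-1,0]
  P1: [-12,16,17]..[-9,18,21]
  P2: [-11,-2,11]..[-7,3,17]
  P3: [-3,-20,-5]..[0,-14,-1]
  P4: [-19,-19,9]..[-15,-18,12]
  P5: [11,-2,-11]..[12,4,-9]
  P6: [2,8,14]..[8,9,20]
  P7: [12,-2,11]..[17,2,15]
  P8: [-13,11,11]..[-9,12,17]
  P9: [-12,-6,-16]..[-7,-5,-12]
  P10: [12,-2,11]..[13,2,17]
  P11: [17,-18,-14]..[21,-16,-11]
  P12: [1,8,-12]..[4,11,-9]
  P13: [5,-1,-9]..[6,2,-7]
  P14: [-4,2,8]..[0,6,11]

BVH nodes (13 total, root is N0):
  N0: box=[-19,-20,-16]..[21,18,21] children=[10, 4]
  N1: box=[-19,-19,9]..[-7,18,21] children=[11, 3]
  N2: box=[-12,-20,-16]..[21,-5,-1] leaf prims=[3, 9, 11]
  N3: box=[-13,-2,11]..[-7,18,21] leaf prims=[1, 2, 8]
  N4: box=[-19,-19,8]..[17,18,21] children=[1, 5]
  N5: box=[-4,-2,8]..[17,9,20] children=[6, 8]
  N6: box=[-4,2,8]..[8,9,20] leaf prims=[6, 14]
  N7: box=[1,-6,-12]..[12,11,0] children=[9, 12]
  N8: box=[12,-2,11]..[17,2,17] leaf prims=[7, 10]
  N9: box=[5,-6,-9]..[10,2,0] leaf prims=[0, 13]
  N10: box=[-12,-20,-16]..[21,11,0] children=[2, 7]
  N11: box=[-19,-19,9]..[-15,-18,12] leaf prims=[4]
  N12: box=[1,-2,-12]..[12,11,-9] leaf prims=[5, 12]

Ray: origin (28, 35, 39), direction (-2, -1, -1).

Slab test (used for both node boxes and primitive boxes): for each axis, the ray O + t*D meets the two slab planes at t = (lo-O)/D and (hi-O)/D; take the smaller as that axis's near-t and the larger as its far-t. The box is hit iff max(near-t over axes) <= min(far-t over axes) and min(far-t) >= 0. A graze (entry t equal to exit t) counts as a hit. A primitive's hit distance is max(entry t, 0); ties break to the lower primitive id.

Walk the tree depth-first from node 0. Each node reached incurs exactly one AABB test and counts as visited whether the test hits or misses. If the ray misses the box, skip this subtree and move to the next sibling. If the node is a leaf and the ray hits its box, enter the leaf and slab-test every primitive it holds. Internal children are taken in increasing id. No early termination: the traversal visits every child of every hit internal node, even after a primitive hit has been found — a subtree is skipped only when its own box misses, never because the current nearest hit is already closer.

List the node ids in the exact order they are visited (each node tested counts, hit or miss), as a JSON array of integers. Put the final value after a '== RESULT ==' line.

Trace the traversal:
N0 x:[7/2,47/2] y:[17,55] z:[18,55] -> hit [18,47/2], descend [4, 10]
  N4 x:[11/2,47/2] y:[17,54] z:[18,31] -> hit [18,47/2], descend [1, 5]
    N1 x:[35/2,47/2] y:[17,54] z:[18,30] -> hit [18,47/2], descend [3, 11]
      N3 x:[35/2,41/2] y:[17,37] z:[18,28] -> hit [18,41/2] leaf, test {P1@t=37/2, P2(miss), P8(miss)}
      N11 x:[43/2,47/2] y:[53,54] z:[27,30] -> miss, prune
    N5 x:[11/2,16] y:[26,37] z:[19,31] -> miss, prune
  N10 x:[7/2,20] y:[24,55] z:[39,55] -> miss, prune

Summary -> nodes [0, 4, 1, 3, 11, 5, 10]; box-tests=7; leaf-entries=1; first=P1

== RESULT ==
[0, 4, 1, 3, 11, 5, 10]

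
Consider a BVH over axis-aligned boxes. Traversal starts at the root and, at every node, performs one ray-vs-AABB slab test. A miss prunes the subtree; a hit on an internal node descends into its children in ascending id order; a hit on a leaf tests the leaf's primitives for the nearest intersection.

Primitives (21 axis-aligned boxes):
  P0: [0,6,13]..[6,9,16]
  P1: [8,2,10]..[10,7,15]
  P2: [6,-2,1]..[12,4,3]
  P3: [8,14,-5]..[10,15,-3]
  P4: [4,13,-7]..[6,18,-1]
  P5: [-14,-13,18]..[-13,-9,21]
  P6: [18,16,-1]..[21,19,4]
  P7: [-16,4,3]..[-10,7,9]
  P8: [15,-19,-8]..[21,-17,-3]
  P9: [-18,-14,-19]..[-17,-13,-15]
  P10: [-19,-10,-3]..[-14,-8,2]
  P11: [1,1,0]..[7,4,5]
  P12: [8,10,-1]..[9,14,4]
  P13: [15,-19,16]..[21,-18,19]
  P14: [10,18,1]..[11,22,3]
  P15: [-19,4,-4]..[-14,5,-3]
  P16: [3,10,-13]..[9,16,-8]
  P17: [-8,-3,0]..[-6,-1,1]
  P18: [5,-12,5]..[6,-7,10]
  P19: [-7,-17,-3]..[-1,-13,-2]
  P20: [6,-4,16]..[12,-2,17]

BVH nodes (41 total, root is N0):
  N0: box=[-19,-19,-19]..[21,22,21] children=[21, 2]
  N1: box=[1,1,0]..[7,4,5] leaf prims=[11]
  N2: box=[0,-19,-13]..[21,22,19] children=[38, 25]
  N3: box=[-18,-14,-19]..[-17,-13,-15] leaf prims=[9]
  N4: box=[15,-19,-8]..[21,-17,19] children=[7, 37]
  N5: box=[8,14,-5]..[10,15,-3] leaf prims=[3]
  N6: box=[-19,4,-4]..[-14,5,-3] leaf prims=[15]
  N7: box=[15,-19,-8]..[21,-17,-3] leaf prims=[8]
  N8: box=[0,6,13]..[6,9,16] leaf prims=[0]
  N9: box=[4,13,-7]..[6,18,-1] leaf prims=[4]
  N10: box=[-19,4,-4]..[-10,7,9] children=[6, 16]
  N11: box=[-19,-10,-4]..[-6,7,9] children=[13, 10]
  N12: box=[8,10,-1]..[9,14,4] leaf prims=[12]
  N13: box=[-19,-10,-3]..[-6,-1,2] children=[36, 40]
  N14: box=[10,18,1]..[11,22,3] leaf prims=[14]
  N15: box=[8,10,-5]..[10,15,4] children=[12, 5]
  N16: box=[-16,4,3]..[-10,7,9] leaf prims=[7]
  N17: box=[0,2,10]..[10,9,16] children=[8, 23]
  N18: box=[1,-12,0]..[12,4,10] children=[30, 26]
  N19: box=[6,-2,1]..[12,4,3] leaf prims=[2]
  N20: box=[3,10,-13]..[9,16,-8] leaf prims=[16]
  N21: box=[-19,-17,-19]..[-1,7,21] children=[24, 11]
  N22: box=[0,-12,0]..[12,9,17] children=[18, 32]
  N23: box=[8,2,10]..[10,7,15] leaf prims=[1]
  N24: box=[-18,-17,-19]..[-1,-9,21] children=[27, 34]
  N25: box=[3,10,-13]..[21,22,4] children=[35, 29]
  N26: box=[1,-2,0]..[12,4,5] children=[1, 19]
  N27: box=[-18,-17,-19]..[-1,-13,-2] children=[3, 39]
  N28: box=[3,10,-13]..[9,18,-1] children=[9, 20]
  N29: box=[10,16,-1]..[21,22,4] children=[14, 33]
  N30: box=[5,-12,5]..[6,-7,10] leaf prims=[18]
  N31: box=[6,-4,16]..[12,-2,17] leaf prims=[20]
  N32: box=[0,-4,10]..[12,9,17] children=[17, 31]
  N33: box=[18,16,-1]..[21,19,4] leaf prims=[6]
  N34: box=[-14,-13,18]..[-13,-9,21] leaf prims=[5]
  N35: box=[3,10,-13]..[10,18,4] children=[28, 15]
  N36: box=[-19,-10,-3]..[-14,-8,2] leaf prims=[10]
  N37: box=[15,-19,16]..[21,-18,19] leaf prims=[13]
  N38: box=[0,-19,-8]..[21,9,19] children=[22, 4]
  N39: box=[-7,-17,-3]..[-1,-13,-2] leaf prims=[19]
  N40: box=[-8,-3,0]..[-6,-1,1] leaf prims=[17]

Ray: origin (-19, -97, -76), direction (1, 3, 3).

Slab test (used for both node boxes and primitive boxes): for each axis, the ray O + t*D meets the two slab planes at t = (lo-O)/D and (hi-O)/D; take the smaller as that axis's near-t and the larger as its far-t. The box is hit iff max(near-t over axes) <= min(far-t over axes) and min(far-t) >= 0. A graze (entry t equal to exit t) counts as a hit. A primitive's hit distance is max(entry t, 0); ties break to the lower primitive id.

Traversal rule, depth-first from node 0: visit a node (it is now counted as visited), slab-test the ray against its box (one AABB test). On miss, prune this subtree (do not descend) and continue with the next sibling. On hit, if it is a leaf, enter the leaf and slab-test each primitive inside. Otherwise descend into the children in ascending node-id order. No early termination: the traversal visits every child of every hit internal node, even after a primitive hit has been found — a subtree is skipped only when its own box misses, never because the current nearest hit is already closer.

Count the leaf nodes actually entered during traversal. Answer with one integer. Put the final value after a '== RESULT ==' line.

Traverse from the root:
N0 x:[0,40] y:[26,119/3] z:[19,97/3] -> hit [26,97/3], descend [2, 21]
  N2 x:[19,40] y:[26,119/3] z:[21,95/3] -> hit [26,95/3], descend [25, 38]
    N25 x:[22,40] y:[107/3,119/3] z:[21,80/3] -> miss, prune
    N38 x:[19,40] y:[26,106/3] z:[68/3,95/3] -> hit [26,95/3], descend [4, 22]
      N4 x:[34,40] y:[26,80/3] z:[68/3,95/3] -> miss, prune
      N22 x:[19,31] y:[85/3,106/3] z:[76/3,31] -> hit [85/3,31], descend [18, 32]
        N18 x:[20,31] y:[85/3,101/3] z:[76/3,86/3] -> hit [85/3,86/3], descend [26, 30]
          N26 x:[20,31] y:[95/3,101/3] z:[76/3,27] -> miss, prune
          N30 x:[24,25] y:[85/3,30] z:[27,86/3] -> miss, prune
        N32 x:[19,31] y:[31,106/3] z:[86/3,31] -> hit [31,31], descend [17, 31]
          N17 x:[19,29] y:[33,106/3] z:[86/3,92/3] -> miss, prune
          N31 x:[25,31] y:[31,95/3] z:[92/3,31] -> hit [31,31] leaf, test {P20@t=31}
  N21 x:[0,18] y:[80/3,104/3] z:[19,97/3] -> miss, prune

Summary -> nodes [0, 2, 25, 38, 4, 22, 18, 26, 30, 32, 17, 31, 21]; box-tests=13; leaf-entries=1; first=P20

== RESULT ==
1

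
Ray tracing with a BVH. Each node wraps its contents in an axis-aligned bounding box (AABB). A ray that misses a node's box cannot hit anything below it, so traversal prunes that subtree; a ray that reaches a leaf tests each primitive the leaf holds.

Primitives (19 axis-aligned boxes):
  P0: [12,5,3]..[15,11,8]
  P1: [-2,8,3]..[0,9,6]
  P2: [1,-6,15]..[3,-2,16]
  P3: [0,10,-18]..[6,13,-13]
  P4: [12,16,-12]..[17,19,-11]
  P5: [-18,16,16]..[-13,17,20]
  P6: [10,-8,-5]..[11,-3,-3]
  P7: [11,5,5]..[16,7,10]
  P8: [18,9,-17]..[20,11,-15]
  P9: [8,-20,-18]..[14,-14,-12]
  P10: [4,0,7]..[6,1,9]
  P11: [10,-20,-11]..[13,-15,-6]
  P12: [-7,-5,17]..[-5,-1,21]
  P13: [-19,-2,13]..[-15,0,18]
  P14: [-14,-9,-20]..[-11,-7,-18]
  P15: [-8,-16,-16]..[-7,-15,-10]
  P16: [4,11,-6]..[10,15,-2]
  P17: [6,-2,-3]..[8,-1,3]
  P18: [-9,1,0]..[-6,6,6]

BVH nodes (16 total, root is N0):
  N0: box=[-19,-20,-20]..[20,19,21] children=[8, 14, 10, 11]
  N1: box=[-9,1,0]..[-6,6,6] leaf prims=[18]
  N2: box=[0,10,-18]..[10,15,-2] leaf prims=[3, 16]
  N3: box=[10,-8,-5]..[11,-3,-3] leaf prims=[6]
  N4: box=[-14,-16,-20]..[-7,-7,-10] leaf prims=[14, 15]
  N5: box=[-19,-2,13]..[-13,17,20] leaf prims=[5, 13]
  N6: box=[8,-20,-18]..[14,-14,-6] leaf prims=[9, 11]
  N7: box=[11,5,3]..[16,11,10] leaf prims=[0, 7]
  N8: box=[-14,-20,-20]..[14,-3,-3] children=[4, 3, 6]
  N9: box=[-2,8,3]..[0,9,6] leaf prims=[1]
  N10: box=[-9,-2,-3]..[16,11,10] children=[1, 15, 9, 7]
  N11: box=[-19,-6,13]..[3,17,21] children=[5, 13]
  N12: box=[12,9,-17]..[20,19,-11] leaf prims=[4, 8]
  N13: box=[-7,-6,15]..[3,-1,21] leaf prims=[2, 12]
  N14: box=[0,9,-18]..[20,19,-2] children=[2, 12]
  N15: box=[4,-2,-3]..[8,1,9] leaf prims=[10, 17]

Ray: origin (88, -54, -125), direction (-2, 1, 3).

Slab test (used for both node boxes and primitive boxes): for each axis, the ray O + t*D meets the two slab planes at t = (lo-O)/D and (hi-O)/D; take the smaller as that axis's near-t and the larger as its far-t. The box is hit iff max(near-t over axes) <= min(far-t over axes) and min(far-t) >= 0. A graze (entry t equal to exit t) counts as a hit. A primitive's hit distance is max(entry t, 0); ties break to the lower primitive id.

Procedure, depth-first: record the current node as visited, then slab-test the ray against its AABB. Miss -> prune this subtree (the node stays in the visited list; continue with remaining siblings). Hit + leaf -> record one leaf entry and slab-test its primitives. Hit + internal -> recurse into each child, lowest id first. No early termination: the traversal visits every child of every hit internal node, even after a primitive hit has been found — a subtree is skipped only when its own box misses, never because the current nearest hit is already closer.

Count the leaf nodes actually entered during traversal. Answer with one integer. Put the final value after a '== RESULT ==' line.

Traverse from the root:
N0 x:[34,107/2] y:[34,73] z:[35,146/3] -> hit [35,146/3], descend [8, 10, 11, 14]
  N8 x:[37,51] y:[34,51] z:[35,122/3] -> hit [37,122/3], descend [3, 4, 6]
    N3 x:[77/2,39] y:[46,51] z:[40,122/3] -> miss, prune
    N4 x:[95/2,51] y:[38,47] z:[35,115/3] -> miss, prune
    N6 x:[37,40] y:[34,40] z:[107/3,119/3] -> hit [37,119/3] leaf, test {P9@t=37, P11@t=38}
  N10 x:[36,97/2] y:[52,65] z:[122/3,45] -> miss, prune
  N11 x:[85/2,107/2] y:[48,71] z:[46,146/3] -> hit [48,146/3], descend [5, 13]
    N5 x:[101/2,107/2] y:[52,71] z:[46,145/3] -> miss, prune
    N13 x:[85/2,95/2] y:[48,53] z:[140/3,146/3] -> miss, prune
  N14 x:[34,44] y:[63,73] z:[107/3,41] -> miss, prune

Summary -> nodes [0, 8, 3, 4, 6, 10, 11, 5, 13, 14]; box-tests=10; leaf-entries=1; first=P9

== RESULT ==
1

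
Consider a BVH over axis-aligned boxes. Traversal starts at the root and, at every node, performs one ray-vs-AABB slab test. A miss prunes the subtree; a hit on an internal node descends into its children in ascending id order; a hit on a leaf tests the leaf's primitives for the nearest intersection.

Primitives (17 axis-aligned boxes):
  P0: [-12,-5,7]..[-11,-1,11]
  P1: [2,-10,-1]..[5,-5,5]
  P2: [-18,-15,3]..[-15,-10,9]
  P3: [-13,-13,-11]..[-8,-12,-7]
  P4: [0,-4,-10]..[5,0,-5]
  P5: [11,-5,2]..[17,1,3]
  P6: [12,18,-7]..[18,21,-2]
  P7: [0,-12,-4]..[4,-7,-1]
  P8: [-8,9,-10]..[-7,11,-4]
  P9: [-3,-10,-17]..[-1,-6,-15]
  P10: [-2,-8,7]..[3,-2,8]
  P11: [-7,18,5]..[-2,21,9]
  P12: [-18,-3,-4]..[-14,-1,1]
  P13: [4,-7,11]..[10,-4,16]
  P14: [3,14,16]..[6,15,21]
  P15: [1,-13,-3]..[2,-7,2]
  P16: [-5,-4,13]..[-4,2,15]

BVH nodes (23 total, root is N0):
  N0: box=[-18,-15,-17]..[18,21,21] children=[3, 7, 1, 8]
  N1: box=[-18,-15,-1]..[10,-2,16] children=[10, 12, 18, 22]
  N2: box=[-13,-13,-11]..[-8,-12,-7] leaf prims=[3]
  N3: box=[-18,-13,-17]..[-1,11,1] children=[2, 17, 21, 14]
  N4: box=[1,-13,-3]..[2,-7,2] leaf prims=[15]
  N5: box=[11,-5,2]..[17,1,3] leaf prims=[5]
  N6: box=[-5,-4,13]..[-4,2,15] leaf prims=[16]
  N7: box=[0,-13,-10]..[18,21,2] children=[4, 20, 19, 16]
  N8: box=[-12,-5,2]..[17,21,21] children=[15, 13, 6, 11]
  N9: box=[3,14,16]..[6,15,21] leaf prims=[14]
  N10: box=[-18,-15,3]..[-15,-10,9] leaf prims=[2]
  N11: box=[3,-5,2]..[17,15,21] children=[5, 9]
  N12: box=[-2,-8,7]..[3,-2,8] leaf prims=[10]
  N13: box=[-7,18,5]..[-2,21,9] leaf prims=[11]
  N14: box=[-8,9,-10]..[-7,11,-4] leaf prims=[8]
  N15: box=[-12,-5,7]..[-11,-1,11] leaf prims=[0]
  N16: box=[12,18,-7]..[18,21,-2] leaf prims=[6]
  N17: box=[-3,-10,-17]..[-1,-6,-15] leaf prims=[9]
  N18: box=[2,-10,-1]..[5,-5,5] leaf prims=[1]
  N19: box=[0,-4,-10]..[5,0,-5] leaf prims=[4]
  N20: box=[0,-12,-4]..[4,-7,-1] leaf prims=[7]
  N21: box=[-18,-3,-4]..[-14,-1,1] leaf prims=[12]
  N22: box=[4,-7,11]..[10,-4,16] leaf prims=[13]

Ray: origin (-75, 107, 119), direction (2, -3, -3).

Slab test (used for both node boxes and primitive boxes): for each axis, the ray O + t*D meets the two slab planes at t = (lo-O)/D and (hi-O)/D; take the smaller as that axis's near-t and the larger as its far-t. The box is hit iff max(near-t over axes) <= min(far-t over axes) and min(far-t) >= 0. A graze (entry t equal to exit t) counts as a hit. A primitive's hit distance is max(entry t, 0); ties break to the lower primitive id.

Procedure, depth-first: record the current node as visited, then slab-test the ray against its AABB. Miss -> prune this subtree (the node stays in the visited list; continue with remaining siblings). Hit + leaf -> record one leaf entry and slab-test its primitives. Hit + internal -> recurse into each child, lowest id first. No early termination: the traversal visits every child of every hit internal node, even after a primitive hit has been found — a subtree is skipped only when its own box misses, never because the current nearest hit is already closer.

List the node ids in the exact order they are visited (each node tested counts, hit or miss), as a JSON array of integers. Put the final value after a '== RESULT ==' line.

Trace the traversal:
N0 x:[57/2,93/2] y:[86/3,122/3] z:[98/3,136/3] -> hit [98/3,122/3], descend [1, 3, 7, 8]
  N1 x:[57/2,85/2] y:[109/3,122/3] z:[103/3,40] -> hit [109/3,40], descend [10, 12, 18, 22]
    N10 x:[57/2,30] y:[39,122/3] z:[110/3,116/3] -> miss, prune
    N12 x:[73/2,39] y:[109/3,115/3] z:[37,112/3] -> hit [37,112/3] leaf, test {P10@t=37}
    N18 x:[77/2,40] y:[112/3,39] z:[38,40] -> hit [77/2,39] leaf, test {P1@t=77/2}
    N22 x:[79/2,85/2] y:[37,38] z:[103/3,36] -> miss, prune
  N3 x:[57/2,37] y:[32,40] z:[118/3,136/3] -> miss, prune
  N7 x:[75/2,93/2] y:[86/3,40] z:[39,43] -> hit [39,40], descend [4, 16, 19, 20]
    N4 x:[38,77/2] y:[38,40] z:[39,122/3] -> miss, prune
    N16 x:[87/2,93/2] y:[86/3,89/3] z:[121/3,42] -> miss, prune
    N19 x:[75/2,40] y:[107/3,37] z:[124/3,43] -> miss, prune
    N20 x:[75/2,79/2] y:[38,119/3] z:[40,41] -> miss, prune
  N8 x:[63/2,46] y:[86/3,112/3] z:[98/3,39] -> hit [98/3,112/3], descend [6, 11, 13, 15]
    N6 x:[35,71/2] y:[35,37] z:[104/3,106/3] -> hit [35,106/3] leaf, test {P16@t=35}
    N11 x:[39,46] y:[92/3,112/3] z:[98/3,39] -> miss, prune
    N13 x:[34,73/2] y:[86/3,89/3] z:[110/3,38] -> miss, prune
    N15 x:[63/2,32] y:[36,112/3] z:[36,112/3] -> miss, prune

Visited [0, 1, 10, 12, 18, 22, 3, 7, 4, 16, 19, 20, 8, 6, 11, 13, 15]. Tests: 17 box, 3 leaf. Nearest: P16.

== RESULT ==
[0, 1, 10, 12, 18, 22, 3, 7, 4, 16, 19, 20, 8, 6, 11, 13, 15]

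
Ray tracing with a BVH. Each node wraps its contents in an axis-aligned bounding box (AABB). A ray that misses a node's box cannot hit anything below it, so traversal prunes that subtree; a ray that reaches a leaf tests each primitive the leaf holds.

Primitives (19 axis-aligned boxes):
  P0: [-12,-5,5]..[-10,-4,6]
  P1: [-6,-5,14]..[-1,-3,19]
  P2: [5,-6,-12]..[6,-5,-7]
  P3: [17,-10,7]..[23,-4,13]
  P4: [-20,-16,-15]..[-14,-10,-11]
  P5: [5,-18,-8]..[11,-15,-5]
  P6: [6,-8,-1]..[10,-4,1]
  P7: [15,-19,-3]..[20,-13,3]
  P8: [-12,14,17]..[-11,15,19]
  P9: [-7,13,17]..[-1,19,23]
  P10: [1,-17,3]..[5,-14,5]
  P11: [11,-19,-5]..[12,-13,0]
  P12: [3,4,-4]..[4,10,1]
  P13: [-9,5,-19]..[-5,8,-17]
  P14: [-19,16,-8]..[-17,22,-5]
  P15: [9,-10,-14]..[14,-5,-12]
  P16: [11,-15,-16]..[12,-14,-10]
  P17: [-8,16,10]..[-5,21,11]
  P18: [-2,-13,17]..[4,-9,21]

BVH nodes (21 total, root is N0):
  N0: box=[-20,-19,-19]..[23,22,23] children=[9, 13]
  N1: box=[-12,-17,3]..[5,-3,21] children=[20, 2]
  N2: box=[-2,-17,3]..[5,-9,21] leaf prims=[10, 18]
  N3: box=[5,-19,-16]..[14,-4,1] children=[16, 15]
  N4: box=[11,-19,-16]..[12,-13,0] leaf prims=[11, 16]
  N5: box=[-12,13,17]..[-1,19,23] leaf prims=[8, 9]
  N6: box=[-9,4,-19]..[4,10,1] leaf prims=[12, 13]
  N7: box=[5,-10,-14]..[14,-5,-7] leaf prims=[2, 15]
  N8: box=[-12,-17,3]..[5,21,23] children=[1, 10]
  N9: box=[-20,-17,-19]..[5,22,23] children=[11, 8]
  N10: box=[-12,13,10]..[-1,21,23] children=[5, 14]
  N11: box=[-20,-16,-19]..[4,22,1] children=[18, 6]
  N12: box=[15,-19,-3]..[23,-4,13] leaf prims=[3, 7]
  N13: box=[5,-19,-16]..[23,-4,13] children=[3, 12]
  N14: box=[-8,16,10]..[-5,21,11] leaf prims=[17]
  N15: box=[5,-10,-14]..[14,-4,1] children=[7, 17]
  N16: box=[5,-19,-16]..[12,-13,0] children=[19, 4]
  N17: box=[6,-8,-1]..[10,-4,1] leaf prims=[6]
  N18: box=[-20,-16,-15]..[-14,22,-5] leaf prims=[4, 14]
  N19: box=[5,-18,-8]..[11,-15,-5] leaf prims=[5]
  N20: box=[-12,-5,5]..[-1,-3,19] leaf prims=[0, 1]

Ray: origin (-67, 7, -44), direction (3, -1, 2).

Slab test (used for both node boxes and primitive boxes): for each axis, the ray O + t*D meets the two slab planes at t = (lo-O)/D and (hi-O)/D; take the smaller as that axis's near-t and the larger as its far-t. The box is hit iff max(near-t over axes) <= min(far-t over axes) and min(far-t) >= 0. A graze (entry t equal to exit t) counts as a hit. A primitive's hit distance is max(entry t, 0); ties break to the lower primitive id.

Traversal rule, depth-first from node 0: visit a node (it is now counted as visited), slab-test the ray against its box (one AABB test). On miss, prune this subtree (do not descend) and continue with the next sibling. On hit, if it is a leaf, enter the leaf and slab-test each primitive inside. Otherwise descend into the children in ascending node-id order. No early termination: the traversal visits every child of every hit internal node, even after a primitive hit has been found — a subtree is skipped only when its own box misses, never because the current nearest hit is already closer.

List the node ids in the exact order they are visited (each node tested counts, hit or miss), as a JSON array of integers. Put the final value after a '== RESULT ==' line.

Traverse from the root:
N0 x:[47/3,30] y:[-15,26] z:[25/2,67/2] -> hit [47/3,26], descend [9, 13]
  N9 x:[47/3,24] y:[-15,24] z:[25/2,67/2] -> hit [47/3,24], descend [8, 11]
    N8 x:[55/3,24] y:[-14,24] z:[47/2,67/2] -> hit [47/2,24], descend [1, 10]
      N1 x:[55/3,24] y:[10,24] z:[47/2,65/2] -> hit [47/2,24], descend [2, 20]
        N2 x:[65/3,24] y:[16,24] z:[47/2,65/2] -> hit [47/2,24] leaf, test {P10@t=47/2, P18(miss)}
        N20 x:[55/3,22] y:[10,12] z:[49/2,63/2] -> miss, prune
      N10 x:[55/3,22] y:[-14,-6] z:[27,67/2] -> miss, prune
    N11 x:[47/3,71/3] y:[-15,23] z:[25/2,45/2] -> hit [47/3,45/2], descend [6, 18]
      N6 x:[58/3,71/3] y:[-3,3] z:[25/2,45/2] -> miss, prune
      N18 x:[47/3,53/3] y:[-15,23] z:[29/2,39/2] -> hit [47/3,53/3] leaf, test {P4(miss), P14(miss)}
  N13 x:[24,30] y:[11,26] z:[14,57/2] -> hit [24,26], descend [3, 12]
    N3 x:[24,27] y:[11,26] z:[14,45/2] -> miss, prune
    N12 x:[82/3,30] y:[11,26] z:[41/2,57/2] -> miss, prune

13 AABB tests over nodes [0, 9, 8, 1, 2, 20, 10, 11, 6, 18, 13, 3, 12]; 2 leaves entered; closest P10.

== RESULT ==
[0, 9, 8, 1, 2, 20, 10, 11, 6, 18, 13, 3, 12]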